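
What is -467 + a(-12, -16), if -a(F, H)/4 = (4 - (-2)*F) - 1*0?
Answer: -387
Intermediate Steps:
a(F, H) = -16 - 8*F (a(F, H) = -4*((4 - (-2)*F) - 1*0) = -4*((4 + 2*F) + 0) = -4*(4 + 2*F) = -16 - 8*F)
-467 + a(-12, -16) = -467 + (-16 - 8*(-12)) = -467 + (-16 + 96) = -467 + 80 = -387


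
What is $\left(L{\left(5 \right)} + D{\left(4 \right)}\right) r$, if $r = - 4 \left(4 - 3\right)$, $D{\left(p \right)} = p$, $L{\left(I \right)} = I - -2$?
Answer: $-44$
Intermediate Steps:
$L{\left(I \right)} = 2 + I$ ($L{\left(I \right)} = I + 2 = 2 + I$)
$r = -4$ ($r = \left(-4\right) 1 = -4$)
$\left(L{\left(5 \right)} + D{\left(4 \right)}\right) r = \left(\left(2 + 5\right) + 4\right) \left(-4\right) = \left(7 + 4\right) \left(-4\right) = 11 \left(-4\right) = -44$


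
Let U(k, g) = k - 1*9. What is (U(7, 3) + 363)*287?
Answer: 103607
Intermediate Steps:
U(k, g) = -9 + k (U(k, g) = k - 9 = -9 + k)
(U(7, 3) + 363)*287 = ((-9 + 7) + 363)*287 = (-2 + 363)*287 = 361*287 = 103607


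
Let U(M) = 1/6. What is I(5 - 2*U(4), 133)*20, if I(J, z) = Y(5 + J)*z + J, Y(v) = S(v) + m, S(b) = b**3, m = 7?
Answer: 65380000/27 ≈ 2.4215e+6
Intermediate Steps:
U(M) = 1/6
Y(v) = 7 + v**3 (Y(v) = v**3 + 7 = 7 + v**3)
I(J, z) = J + z*(7 + (5 + J)**3) (I(J, z) = (7 + (5 + J)**3)*z + J = z*(7 + (5 + J)**3) + J = J + z*(7 + (5 + J)**3))
I(5 - 2*U(4), 133)*20 = ((5 - 2*1/6) + 133*(7 + (5 + (5 - 2*1/6))**3))*20 = ((5 - 1/3) + 133*(7 + (5 + (5 - 1/3))**3))*20 = (14/3 + 133*(7 + (5 + 14/3)**3))*20 = (14/3 + 133*(7 + (29/3)**3))*20 = (14/3 + 133*(7 + 24389/27))*20 = (14/3 + 133*(24578/27))*20 = (14/3 + 3268874/27)*20 = (3269000/27)*20 = 65380000/27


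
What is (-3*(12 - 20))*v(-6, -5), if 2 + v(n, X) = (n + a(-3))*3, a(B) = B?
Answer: -696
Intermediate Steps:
v(n, X) = -11 + 3*n (v(n, X) = -2 + (n - 3)*3 = -2 + (-3 + n)*3 = -2 + (-9 + 3*n) = -11 + 3*n)
(-3*(12 - 20))*v(-6, -5) = (-3*(12 - 20))*(-11 + 3*(-6)) = (-3*(-8))*(-11 - 18) = 24*(-29) = -696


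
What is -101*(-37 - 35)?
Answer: 7272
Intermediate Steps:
-101*(-37 - 35) = -101*(-72) = 7272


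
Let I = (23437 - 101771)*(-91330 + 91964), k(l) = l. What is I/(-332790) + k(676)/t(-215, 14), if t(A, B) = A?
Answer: 209054830/1430997 ≈ 146.09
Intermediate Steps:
I = -49663756 (I = -78334*634 = -49663756)
I/(-332790) + k(676)/t(-215, 14) = -49663756/(-332790) + 676/(-215) = -49663756*(-1/332790) + 676*(-1/215) = 24831878/166395 - 676/215 = 209054830/1430997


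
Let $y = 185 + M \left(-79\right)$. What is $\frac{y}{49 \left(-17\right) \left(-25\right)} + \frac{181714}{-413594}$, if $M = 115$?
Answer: $- \frac{149303613}{172261901} \approx -0.86672$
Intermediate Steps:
$y = -8900$ ($y = 185 + 115 \left(-79\right) = 185 - 9085 = -8900$)
$\frac{y}{49 \left(-17\right) \left(-25\right)} + \frac{181714}{-413594} = - \frac{8900}{49 \left(-17\right) \left(-25\right)} + \frac{181714}{-413594} = - \frac{8900}{\left(-833\right) \left(-25\right)} + 181714 \left(- \frac{1}{413594}\right) = - \frac{8900}{20825} - \frac{90857}{206797} = \left(-8900\right) \frac{1}{20825} - \frac{90857}{206797} = - \frac{356}{833} - \frac{90857}{206797} = - \frac{149303613}{172261901}$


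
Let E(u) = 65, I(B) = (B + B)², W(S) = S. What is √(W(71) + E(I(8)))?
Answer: 2*√34 ≈ 11.662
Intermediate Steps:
I(B) = 4*B² (I(B) = (2*B)² = 4*B²)
√(W(71) + E(I(8))) = √(71 + 65) = √136 = 2*√34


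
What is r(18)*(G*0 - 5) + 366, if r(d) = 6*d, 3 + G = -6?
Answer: -174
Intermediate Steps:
G = -9 (G = -3 - 6 = -9)
r(18)*(G*0 - 5) + 366 = (6*18)*(-9*0 - 5) + 366 = 108*(0 - 5) + 366 = 108*(-5) + 366 = -540 + 366 = -174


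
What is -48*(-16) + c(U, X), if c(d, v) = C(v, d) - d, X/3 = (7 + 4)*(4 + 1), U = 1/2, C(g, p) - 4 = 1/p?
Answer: 1547/2 ≈ 773.50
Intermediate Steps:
C(g, p) = 4 + 1/p
U = 1/2 ≈ 0.50000
X = 165 (X = 3*((7 + 4)*(4 + 1)) = 3*(11*5) = 3*55 = 165)
c(d, v) = 4 + 1/d - d (c(d, v) = (4 + 1/d) - d = 4 + 1/d - d)
-48*(-16) + c(U, X) = -48*(-16) + (4 + 1/(1/2) - 1*1/2) = 768 + (4 + 2 - 1/2) = 768 + 11/2 = 1547/2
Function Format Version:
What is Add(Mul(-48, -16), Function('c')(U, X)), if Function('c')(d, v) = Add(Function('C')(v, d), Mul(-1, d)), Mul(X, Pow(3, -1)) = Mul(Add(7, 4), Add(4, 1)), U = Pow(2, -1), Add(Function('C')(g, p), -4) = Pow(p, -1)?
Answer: Rational(1547, 2) ≈ 773.50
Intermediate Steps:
Function('C')(g, p) = Add(4, Pow(p, -1))
U = Rational(1, 2) ≈ 0.50000
X = 165 (X = Mul(3, Mul(Add(7, 4), Add(4, 1))) = Mul(3, Mul(11, 5)) = Mul(3, 55) = 165)
Function('c')(d, v) = Add(4, Pow(d, -1), Mul(-1, d)) (Function('c')(d, v) = Add(Add(4, Pow(d, -1)), Mul(-1, d)) = Add(4, Pow(d, -1), Mul(-1, d)))
Add(Mul(-48, -16), Function('c')(U, X)) = Add(Mul(-48, -16), Add(4, Pow(Rational(1, 2), -1), Mul(-1, Rational(1, 2)))) = Add(768, Add(4, 2, Rational(-1, 2))) = Add(768, Rational(11, 2)) = Rational(1547, 2)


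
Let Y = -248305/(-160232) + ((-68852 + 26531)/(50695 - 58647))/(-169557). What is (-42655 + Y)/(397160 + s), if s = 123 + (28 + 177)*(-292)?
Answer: -383958490413416433/3037419589280796496 ≈ -0.12641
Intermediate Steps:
s = -59737 (s = 123 + 205*(-292) = 123 - 59860 = -59737)
Y = 13949464044127/9001815493552 (Y = -248305*(-1/160232) - 42321/(-7952)*(-1/169557) = 248305/160232 - 42321*(-1/7952)*(-1/169557) = 248305/160232 + (42321/7952)*(-1/169557) = 248305/160232 - 14107/449439088 = 13949464044127/9001815493552 ≈ 1.5496)
(-42655 + Y)/(397160 + s) = (-42655 + 13949464044127/9001815493552)/(397160 - 59737) = -383958490413416433/9001815493552/337423 = -383958490413416433/9001815493552*1/337423 = -383958490413416433/3037419589280796496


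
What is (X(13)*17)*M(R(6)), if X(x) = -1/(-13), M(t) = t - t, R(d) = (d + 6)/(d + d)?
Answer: 0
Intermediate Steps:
R(d) = (6 + d)/(2*d) (R(d) = (6 + d)/((2*d)) = (6 + d)*(1/(2*d)) = (6 + d)/(2*d))
M(t) = 0
X(x) = 1/13 (X(x) = -1*(-1/13) = 1/13)
(X(13)*17)*M(R(6)) = ((1/13)*17)*0 = (17/13)*0 = 0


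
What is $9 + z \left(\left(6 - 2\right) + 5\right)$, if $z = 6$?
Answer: $63$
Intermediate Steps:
$9 + z \left(\left(6 - 2\right) + 5\right) = 9 + 6 \left(\left(6 - 2\right) + 5\right) = 9 + 6 \left(4 + 5\right) = 9 + 6 \cdot 9 = 9 + 54 = 63$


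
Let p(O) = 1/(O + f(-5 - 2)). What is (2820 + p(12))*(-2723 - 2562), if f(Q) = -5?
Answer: -14904455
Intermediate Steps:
p(O) = 1/(-5 + O) (p(O) = 1/(O - 5) = 1/(-5 + O))
(2820 + p(12))*(-2723 - 2562) = (2820 + 1/(-5 + 12))*(-2723 - 2562) = (2820 + 1/7)*(-5285) = (2820 + ⅐)*(-5285) = (19741/7)*(-5285) = -14904455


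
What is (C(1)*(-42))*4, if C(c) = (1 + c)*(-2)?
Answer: 672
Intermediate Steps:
C(c) = -2 - 2*c
(C(1)*(-42))*4 = ((-2 - 2*1)*(-42))*4 = ((-2 - 2)*(-42))*4 = -4*(-42)*4 = 168*4 = 672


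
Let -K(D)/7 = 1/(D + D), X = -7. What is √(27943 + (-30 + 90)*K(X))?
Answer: √27973 ≈ 167.25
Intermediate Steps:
K(D) = -7/(2*D) (K(D) = -7/(D + D) = -7*1/(2*D) = -7/(2*D))
√(27943 + (-30 + 90)*K(X)) = √(27943 + (-30 + 90)*(-7/2/(-7))) = √(27943 + 60*(-7/2*(-⅐))) = √(27943 + 60*(½)) = √(27943 + 30) = √27973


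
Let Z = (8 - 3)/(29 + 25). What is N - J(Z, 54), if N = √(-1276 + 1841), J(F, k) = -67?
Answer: 67 + √565 ≈ 90.770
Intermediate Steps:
Z = 5/54 ≈ 0.092593
N = √565 ≈ 23.770
N - J(Z, 54) = √565 - 1*(-67) = √565 + 67 = 67 + √565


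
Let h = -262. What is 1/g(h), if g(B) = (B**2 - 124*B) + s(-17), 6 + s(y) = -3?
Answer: 1/101123 ≈ 9.8889e-6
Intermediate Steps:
s(y) = -9 (s(y) = -6 - 3 = -9)
g(B) = -9 + B**2 - 124*B (g(B) = (B**2 - 124*B) - 9 = -9 + B**2 - 124*B)
1/g(h) = 1/(-9 + (-262)**2 - 124*(-262)) = 1/(-9 + 68644 + 32488) = 1/101123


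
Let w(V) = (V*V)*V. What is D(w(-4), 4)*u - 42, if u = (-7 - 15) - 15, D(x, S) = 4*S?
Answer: -634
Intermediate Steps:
w(V) = V**3 (w(V) = V**2*V = V**3)
u = -37 (u = -22 - 15 = -37)
D(w(-4), 4)*u - 42 = (4*4)*(-37) - 42 = 16*(-37) - 42 = -592 - 42 = -634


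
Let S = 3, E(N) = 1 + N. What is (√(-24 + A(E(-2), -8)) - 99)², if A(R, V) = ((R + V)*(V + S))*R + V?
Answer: (99 - I*√77)² ≈ 9724.0 - 1737.4*I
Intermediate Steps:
A(R, V) = V + R*(3 + V)*(R + V) (A(R, V) = ((R + V)*(V + 3))*R + V = ((R + V)*(3 + V))*R + V = ((3 + V)*(R + V))*R + V = R*(3 + V)*(R + V) + V = V + R*(3 + V)*(R + V))
(√(-24 + A(E(-2), -8)) - 99)² = (√(-24 + (-8 + 3*(1 - 2)² + (1 - 2)*(-8)² - 8*(1 - 2)² + 3*(1 - 2)*(-8))) - 99)² = (√(-24 + (-8 + 3*(-1)² - 1*64 - 8*(-1)² + 3*(-1)*(-8))) - 99)² = (√(-24 + (-8 + 3*1 - 64 - 8*1 + 24)) - 99)² = (√(-24 + (-8 + 3 - 64 - 8 + 24)) - 99)² = (√(-24 - 53) - 99)² = (√(-77) - 99)² = (I*√77 - 99)² = (-99 + I*√77)²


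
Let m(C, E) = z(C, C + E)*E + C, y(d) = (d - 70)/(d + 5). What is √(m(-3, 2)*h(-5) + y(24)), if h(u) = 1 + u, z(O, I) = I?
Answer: √15486/29 ≈ 4.2911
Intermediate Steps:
y(d) = (-70 + d)/(5 + d)
m(C, E) = C + E*(C + E) (m(C, E) = (C + E)*E + C = E*(C + E) + C = C + E*(C + E))
√(m(-3, 2)*h(-5) + y(24)) = √((-3 + 2*(-3 + 2))*(1 - 5) + (-70 + 24)/(5 + 24)) = √((-3 + 2*(-1))*(-4) - 46/29) = √((-3 - 2)*(-4) + (1/29)*(-46)) = √(-5*(-4) - 46/29) = √(20 - 46/29) = √(534/29) = √15486/29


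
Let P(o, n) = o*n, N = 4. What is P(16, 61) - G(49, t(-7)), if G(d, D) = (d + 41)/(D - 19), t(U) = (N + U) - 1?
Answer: 22538/23 ≈ 979.91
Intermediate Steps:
P(o, n) = n*o
t(U) = 3 + U (t(U) = (4 + U) - 1 = 3 + U)
G(d, D) = (41 + d)/(-19 + D)
P(16, 61) - G(49, t(-7)) = 61*16 - (41 + 49)/(-19 + (3 - 7)) = 976 - 90/(-19 - 4) = 976 - 90/(-23) = 976 - (-1)*90/23 = 976 - 1*(-90/23) = 976 + 90/23 = 22538/23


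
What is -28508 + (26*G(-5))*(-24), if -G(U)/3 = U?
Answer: -37868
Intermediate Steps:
G(U) = -3*U
-28508 + (26*G(-5))*(-24) = -28508 + (26*(-3*(-5)))*(-24) = -28508 + (26*15)*(-24) = -28508 + 390*(-24) = -28508 - 9360 = -37868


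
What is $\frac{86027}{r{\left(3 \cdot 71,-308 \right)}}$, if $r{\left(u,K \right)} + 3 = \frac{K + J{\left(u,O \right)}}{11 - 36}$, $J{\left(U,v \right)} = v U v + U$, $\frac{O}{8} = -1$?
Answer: $- \frac{2150675}{13612} \approx -158.0$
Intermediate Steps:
$O = -8$ ($O = 8 \left(-1\right) = -8$)
$J{\left(U,v \right)} = U + U v^{2}$ ($J{\left(U,v \right)} = U v v + U = U v^{2} + U = U + U v^{2}$)
$r{\left(u,K \right)} = -3 - \frac{13 u}{5} - \frac{K}{25}$ ($r{\left(u,K \right)} = -3 + \frac{K + u \left(1 + \left(-8\right)^{2}\right)}{11 - 36} = -3 + \frac{K + u \left(1 + 64\right)}{-25} = -3 + \left(K + u 65\right) \left(- \frac{1}{25}\right) = -3 + \left(K + 65 u\right) \left(- \frac{1}{25}\right) = -3 - \left(\frac{K}{25} + \frac{13 u}{5}\right) = -3 - \frac{13 u}{5} - \frac{K}{25}$)
$\frac{86027}{r{\left(3 \cdot 71,-308 \right)}} = \frac{86027}{-3 - \frac{13 \cdot 3 \cdot 71}{5} - - \frac{308}{25}} = \frac{86027}{-3 - \frac{2769}{5} + \frac{308}{25}} = \frac{86027}{- \frac{13612}{25}} = 86027 \left(- \frac{25}{13612}\right) = - \frac{2150675}{13612}$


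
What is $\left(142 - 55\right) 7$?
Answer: $609$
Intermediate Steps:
$\left(142 - 55\right) 7 = 87 \cdot 7 = 609$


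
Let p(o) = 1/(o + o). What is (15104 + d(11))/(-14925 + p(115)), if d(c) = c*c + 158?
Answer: -3538090/3432749 ≈ -1.0307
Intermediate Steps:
p(o) = 1/(2*o)
d(c) = 158 + c² (d(c) = c² + 158 = 158 + c²)
(15104 + d(11))/(-14925 + p(115)) = (15104 + (158 + 11²))/(-14925 + (½)/115) = (15104 + (158 + 121))/(-14925 + (½)*(1/115)) = (15104 + 279)/(-14925 + 1/230) = 15383/(-3432749/230) = 15383*(-230/3432749) = -3538090/3432749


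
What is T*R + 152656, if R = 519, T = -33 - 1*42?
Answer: 113731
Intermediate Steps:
T = -75 (T = -33 - 42 = -75)
T*R + 152656 = -75*519 + 152656 = -38925 + 152656 = 113731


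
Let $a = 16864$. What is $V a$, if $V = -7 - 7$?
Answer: $-236096$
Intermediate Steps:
$V = -14$ ($V = -7 - 7 = -14$)
$V a = \left(-14\right) 16864 = -236096$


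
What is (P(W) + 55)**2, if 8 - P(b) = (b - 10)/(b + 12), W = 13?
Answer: 2471184/625 ≈ 3953.9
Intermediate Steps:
P(b) = 8 - (-10 + b)/(12 + b) (P(b) = 8 - (b - 10)/(b + 12) = 8 - (-10 + b)/(12 + b))
(P(W) + 55)**2 = ((106 + 7*13)/(12 + 13) + 55)**2 = ((106 + 91)/25 + 55)**2 = ((1/25)*197 + 55)**2 = (197/25 + 55)**2 = (1572/25)**2 = 2471184/625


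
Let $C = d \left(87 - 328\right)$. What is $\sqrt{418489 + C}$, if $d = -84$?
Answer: $\sqrt{438733} \approx 662.37$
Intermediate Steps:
$C = 20244$ ($C = - 84 \left(87 - 328\right) = \left(-84\right) \left(-241\right) = 20244$)
$\sqrt{418489 + C} = \sqrt{418489 + 20244} = \sqrt{438733}$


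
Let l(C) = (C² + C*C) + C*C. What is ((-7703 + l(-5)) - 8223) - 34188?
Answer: -50039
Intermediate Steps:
l(C) = 3*C² (l(C) = (C² + C²) + C² = 2*C² + C² = 3*C²)
((-7703 + l(-5)) - 8223) - 34188 = ((-7703 + 3*(-5)²) - 8223) - 34188 = ((-7703 + 3*25) - 8223) - 34188 = ((-7703 + 75) - 8223) - 34188 = (-7628 - 8223) - 34188 = -15851 - 34188 = -50039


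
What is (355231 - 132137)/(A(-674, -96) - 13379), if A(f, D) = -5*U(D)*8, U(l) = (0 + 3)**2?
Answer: -223094/13739 ≈ -16.238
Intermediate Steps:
U(l) = 9 (U(l) = 3**2 = 9)
A(f, D) = -360 (A(f, D) = -5*9*8 = -45*8 = -360)
(355231 - 132137)/(A(-674, -96) - 13379) = (355231 - 132137)/(-360 - 13379) = 223094/(-13739) = 223094*(-1/13739) = -223094/13739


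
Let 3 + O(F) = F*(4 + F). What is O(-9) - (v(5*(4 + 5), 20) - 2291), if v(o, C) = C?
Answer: 2313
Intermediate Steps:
O(F) = -3 + F*(4 + F)
O(-9) - (v(5*(4 + 5), 20) - 2291) = (-3 + (-9)² + 4*(-9)) - (20 - 2291) = (-3 + 81 - 36) - 1*(-2271) = 42 + 2271 = 2313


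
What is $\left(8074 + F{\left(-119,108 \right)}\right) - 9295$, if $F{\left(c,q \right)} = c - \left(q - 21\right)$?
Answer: $-1427$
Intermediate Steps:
$F{\left(c,q \right)} = 21 + c - q$ ($F{\left(c,q \right)} = c - \left(q - 21\right) = c - \left(-21 + q\right) = 21 + c - q$)
$\left(8074 + F{\left(-119,108 \right)}\right) - 9295 = \left(8074 - 206\right) - 9295 = 7868 - 9295 = -1427$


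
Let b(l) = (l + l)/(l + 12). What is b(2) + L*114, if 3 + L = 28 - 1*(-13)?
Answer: 30326/7 ≈ 4332.3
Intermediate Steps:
L = 38 (L = -3 + (28 - 1*(-13)) = -3 + (28 + 13) = -3 + 41 = 38)
b(l) = 2*l/(12 + l) (b(l) = (2*l)/(12 + l) = 2*l/(12 + l))
b(2) + L*114 = 2*2/(12 + 2) + 38*114 = 2*2/14 + 4332 = 2*2*(1/14) + 4332 = 2/7 + 4332 = 30326/7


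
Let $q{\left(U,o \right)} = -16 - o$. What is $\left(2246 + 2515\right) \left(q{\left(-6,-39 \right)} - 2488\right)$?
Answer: $-11735865$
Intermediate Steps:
$\left(2246 + 2515\right) \left(q{\left(-6,-39 \right)} - 2488\right) = \left(2246 + 2515\right) \left(\left(-16 - -39\right) - 2488\right) = 4761 \left(\left(-16 + 39\right) - 2488\right) = 4761 \left(23 - 2488\right) = 4761 \left(-2465\right) = -11735865$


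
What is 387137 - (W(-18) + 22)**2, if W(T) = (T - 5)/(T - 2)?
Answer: 154640431/400 ≈ 3.8660e+5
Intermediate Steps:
W(T) = (-5 + T)/(-2 + T)
387137 - (W(-18) + 22)**2 = 387137 - ((-5 - 18)/(-2 - 18) + 22)**2 = 387137 - (-23/(-20) + 22)**2 = 387137 - (-1/20*(-23) + 22)**2 = 387137 - (23/20 + 22)**2 = 387137 - (463/20)**2 = 387137 - 1*214369/400 = 387137 - 214369/400 = 154640431/400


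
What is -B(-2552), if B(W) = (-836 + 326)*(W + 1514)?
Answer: -529380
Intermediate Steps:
B(W) = -772140 - 510*W (B(W) = -510*(1514 + W) = -772140 - 510*W)
-B(-2552) = -(-772140 - 510*(-2552)) = -(-772140 + 1301520) = -1*529380 = -529380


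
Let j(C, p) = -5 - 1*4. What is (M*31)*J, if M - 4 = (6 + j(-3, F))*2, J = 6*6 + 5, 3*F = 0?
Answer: -2542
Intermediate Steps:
F = 0 (F = (⅓)*0 = 0)
j(C, p) = -9 (j(C, p) = -5 - 4 = -9)
J = 41 (J = 36 + 5 = 41)
M = -2 (M = 4 + (6 - 9)*2 = 4 - 3*2 = 4 - 6 = -2)
(M*31)*J = -2*31*41 = -62*41 = -2542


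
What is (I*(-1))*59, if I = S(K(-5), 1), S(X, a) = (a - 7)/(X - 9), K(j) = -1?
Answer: -177/5 ≈ -35.400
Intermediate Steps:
S(X, a) = (-7 + a)/(-9 + X)
I = ⅗ (I = (-7 + 1)/(-9 - 1) = -6/(-10) = -⅒*(-6) = ⅗ ≈ 0.60000)
(I*(-1))*59 = ((⅗)*(-1))*59 = -⅗*59 = -177/5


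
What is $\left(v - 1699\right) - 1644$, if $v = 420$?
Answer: $-2923$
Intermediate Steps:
$\left(v - 1699\right) - 1644 = \left(420 - 1699\right) - 1644 = -1279 - 1644 = -2923$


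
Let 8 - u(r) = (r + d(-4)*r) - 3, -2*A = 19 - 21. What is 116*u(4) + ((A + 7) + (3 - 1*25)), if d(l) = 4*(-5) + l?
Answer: 11934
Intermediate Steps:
d(l) = -20 + l
A = 1 (A = -(19 - 21)/2 = -1/2*(-2) = 1)
u(r) = 11 + 23*r (u(r) = 8 - ((r + (-20 - 4)*r) - 3) = 8 - ((r - 24*r) - 3) = 8 - (-23*r - 3) = 8 - (-3 - 23*r) = 8 + (3 + 23*r) = 11 + 23*r)
116*u(4) + ((A + 7) + (3 - 1*25)) = 116*(11 + 23*4) + ((1 + 7) + (3 - 1*25)) = 116*(11 + 92) + (8 + (3 - 25)) = 116*103 + (8 - 22) = 11948 - 14 = 11934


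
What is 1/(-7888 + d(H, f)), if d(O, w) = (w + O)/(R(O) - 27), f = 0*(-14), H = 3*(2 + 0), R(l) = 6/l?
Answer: -13/102547 ≈ -0.00012677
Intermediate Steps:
H = 6 (H = 3*2 = 6)
f = 0
d(O, w) = (O + w)/(-27 + 6/O) (d(O, w) = (w + O)/(6/O - 27) = (O + w)/(-27 + 6/O))
1/(-7888 + d(H, f)) = 1/(-7888 - 1*6*(6 + 0)/(-6 + 27*6)) = 1/(-7888 - 1*6*6/(-6 + 162)) = 1/(-7888 - 1*6*6/156) = 1/(-7888 - 1*6*1/156*6) = 1/(-7888 - 3/13) = 1/(-102547/13) = -13/102547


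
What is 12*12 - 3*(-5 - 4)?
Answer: 171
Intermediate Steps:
12*12 - 3*(-5 - 4) = 144 - 3*(-9) = 144 + 27 = 171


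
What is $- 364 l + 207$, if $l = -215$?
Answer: $78467$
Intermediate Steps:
$- 364 l + 207 = \left(-364\right) \left(-215\right) + 207 = 78260 + 207 = 78467$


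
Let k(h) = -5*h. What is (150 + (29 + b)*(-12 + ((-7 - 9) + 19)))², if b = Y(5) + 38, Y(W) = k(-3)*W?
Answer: 1272384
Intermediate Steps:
Y(W) = 15*W (Y(W) = (-5*(-3))*W = 15*W)
b = 113 (b = 15*5 + 38 = 75 + 38 = 113)
(150 + (29 + b)*(-12 + ((-7 - 9) + 19)))² = (150 + (29 + 113)*(-12 + ((-7 - 9) + 19)))² = (150 + 142*(-12 + (-16 + 19)))² = (150 + 142*(-12 + 3))² = (150 + 142*(-9))² = (150 - 1278)² = (-1128)² = 1272384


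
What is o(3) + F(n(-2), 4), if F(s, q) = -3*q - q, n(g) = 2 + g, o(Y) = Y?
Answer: -13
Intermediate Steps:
F(s, q) = -4*q
o(3) + F(n(-2), 4) = 3 - 4*4 = 3 - 16 = -13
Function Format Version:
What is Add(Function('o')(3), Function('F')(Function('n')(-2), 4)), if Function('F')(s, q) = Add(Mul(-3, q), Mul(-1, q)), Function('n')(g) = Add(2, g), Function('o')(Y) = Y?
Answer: -13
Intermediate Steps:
Function('F')(s, q) = Mul(-4, q)
Add(Function('o')(3), Function('F')(Function('n')(-2), 4)) = Add(3, Mul(-4, 4)) = Add(3, -16) = -13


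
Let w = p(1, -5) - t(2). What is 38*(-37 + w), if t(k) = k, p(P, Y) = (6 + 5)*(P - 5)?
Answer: -3154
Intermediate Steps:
p(P, Y) = -55 + 11*P (p(P, Y) = 11*(-5 + P) = -55 + 11*P)
w = -46 (w = (-55 + 11*1) - 1*2 = (-55 + 11) - 2 = -44 - 2 = -46)
38*(-37 + w) = 38*(-37 - 46) = 38*(-83) = -3154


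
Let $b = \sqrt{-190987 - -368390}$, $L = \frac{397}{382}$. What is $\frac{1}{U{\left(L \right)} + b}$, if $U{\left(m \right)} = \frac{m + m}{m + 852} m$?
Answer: $- \frac{9809497632659}{687214740085562284722} + \frac{3873749260781401 \sqrt{177403}}{687214740085562284722} \approx 0.0023742$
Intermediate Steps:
$L = \frac{397}{382}$ ($L = 397 \cdot \frac{1}{382} = \frac{397}{382} \approx 1.0393$)
$U{\left(m \right)} = \frac{2 m^{2}}{852 + m}$ ($U{\left(m \right)} = \frac{2 m}{852 + m} m = \frac{2 m^{2}}{852 + m}$)
$b = \sqrt{177403}$ ($b = \sqrt{-190987 + 368390} = \sqrt{177403} \approx 421.19$)
$\frac{1}{U{\left(L \right)} + b} = \frac{1}{\frac{2 \left(\frac{397}{382}\right)^{2}}{852 + \frac{397}{382}} + \sqrt{177403}} = \frac{1}{2 \cdot \frac{157609}{145924} \frac{1}{\frac{325861}{382}} + \sqrt{177403}} = \frac{1}{2 \cdot \frac{157609}{145924} \cdot \frac{382}{325861} + \sqrt{177403}} = \frac{1}{\frac{157609}{62239451} + \sqrt{177403}}$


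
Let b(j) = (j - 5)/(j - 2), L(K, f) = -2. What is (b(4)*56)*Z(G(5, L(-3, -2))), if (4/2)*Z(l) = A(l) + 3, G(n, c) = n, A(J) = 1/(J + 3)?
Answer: -175/4 ≈ -43.750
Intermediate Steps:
A(J) = 1/(3 + J)
b(j) = (-5 + j)/(-2 + j)
Z(l) = 3/2 + 1/(2*(3 + l)) (Z(l) = (1/(3 + l) + 3)/2 = (3 + 1/(3 + l))/2 = 3/2 + 1/(2*(3 + l)))
(b(4)*56)*Z(G(5, L(-3, -2))) = (((-5 + 4)/(-2 + 4))*56)*((10 + 3*5)/(2*(3 + 5))) = ((-1/2)*56)*((½)*(10 + 15)/8) = (((½)*(-1))*56)*((½)*(⅛)*25) = -½*56*(25/16) = -28*25/16 = -175/4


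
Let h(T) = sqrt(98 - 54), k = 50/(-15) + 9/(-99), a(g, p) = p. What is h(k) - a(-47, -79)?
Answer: 79 + 2*sqrt(11) ≈ 85.633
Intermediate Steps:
k = -113/33 (k = 50*(-1/15) + 9*(-1/99) = -10/3 - 1/11 = -113/33 ≈ -3.4242)
h(T) = 2*sqrt(11) (h(T) = sqrt(44) = 2*sqrt(11))
h(k) - a(-47, -79) = 2*sqrt(11) - 1*(-79) = 2*sqrt(11) + 79 = 79 + 2*sqrt(11)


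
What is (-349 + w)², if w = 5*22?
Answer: 57121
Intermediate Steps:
w = 110
(-349 + w)² = (-349 + 110)² = (-239)² = 57121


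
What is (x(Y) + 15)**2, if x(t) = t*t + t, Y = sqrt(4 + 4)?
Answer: 537 + 92*sqrt(2) ≈ 667.11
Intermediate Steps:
Y = 2*sqrt(2) (Y = sqrt(8) = 2*sqrt(2) ≈ 2.8284)
x(t) = t + t**2 (x(t) = t**2 + t = t + t**2)
(x(Y) + 15)**2 = ((2*sqrt(2))*(1 + 2*sqrt(2)) + 15)**2 = (2*sqrt(2)*(1 + 2*sqrt(2)) + 15)**2 = (15 + 2*sqrt(2)*(1 + 2*sqrt(2)))**2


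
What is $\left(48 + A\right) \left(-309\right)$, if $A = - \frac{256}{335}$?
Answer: $- \frac{4889616}{335} \approx -14596.0$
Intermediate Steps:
$A = - \frac{256}{335}$ ($A = \left(-256\right) \frac{1}{335} = - \frac{256}{335} \approx -0.76418$)
$\left(48 + A\right) \left(-309\right) = \left(48 - \frac{256}{335}\right) \left(-309\right) = \frac{15824}{335} \left(-309\right) = - \frac{4889616}{335}$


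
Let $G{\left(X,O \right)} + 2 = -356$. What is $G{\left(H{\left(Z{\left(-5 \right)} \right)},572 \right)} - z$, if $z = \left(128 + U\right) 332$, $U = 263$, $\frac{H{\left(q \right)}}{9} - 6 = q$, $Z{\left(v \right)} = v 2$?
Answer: $-130170$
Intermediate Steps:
$Z{\left(v \right)} = 2 v$
$H{\left(q \right)} = 54 + 9 q$
$G{\left(X,O \right)} = -358$ ($G{\left(X,O \right)} = -2 - 356 = -358$)
$z = 129812$ ($z = \left(128 + 263\right) 332 = 391 \cdot 332 = 129812$)
$G{\left(H{\left(Z{\left(-5 \right)} \right)},572 \right)} - z = -358 - 129812 = -130170$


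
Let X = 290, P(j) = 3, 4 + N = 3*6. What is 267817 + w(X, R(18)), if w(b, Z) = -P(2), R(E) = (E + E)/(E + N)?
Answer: 267814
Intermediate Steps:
N = 14 (N = -4 + 3*6 = -4 + 18 = 14)
R(E) = 2*E/(14 + E) (R(E) = (E + E)/(E + 14) = (2*E)/(14 + E) = 2*E/(14 + E))
w(b, Z) = -3 (w(b, Z) = -1*3 = -3)
267817 + w(X, R(18)) = 267817 - 3 = 267814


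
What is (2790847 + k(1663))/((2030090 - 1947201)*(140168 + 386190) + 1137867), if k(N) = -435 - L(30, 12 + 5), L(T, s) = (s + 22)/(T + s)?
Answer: 131149325/2050630028063 ≈ 6.3956e-5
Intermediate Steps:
L(T, s) = (22 + s)/(T + s)
k(N) = -20484/47 (k(N) = -435 - (22 + (12 + 5))/(30 + (12 + 5)) = -435 - (22 + 17)/(30 + 17) = -435 - 39/47 = -20484/47)
(2790847 + k(1663))/((2030090 - 1947201)*(140168 + 386190) + 1137867) = (2790847 - 20484/47)/((2030090 - 1947201)*(140168 + 386190) + 1137867) = 131149325/(47*(82889*526358 + 1137867)) = 131149325/(47*(43629288262 + 1137867)) = (131149325/47)/43630426129 = (131149325/47)*(1/43630426129) = 131149325/2050630028063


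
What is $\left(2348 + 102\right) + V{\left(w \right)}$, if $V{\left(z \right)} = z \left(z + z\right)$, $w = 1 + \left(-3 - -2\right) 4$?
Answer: $2468$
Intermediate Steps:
$w = -3$ ($w = 1 + \left(-3 + 2\right) 4 = 1 - 4 = -3$)
$V{\left(z \right)} = 2 z^{2}$ ($V{\left(z \right)} = z 2 z = 2 z^{2}$)
$\left(2348 + 102\right) + V{\left(w \right)} = \left(2348 + 102\right) + 2 \left(-3\right)^{2} = 2450 + 2 \cdot 9 = 2450 + 18 = 2468$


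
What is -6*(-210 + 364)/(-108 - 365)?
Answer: 84/43 ≈ 1.9535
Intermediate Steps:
-6*(-210 + 364)/(-108 - 365) = -924/(-473) = -924*(-1)/473 = -6*(-14/43) = 84/43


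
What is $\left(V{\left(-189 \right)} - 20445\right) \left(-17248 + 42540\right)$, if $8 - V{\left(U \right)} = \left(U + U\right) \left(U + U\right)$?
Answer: $-4130714732$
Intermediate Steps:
$V{\left(U \right)} = 8 - 4 U^{2}$ ($V{\left(U \right)} = 8 - \left(U + U\right) \left(U + U\right) = 8 - 2 U 2 U = 8 - 4 U^{2}$)
$\left(V{\left(-189 \right)} - 20445\right) \left(-17248 + 42540\right) = \left(\left(8 - 4 \left(-189\right)^{2}\right) - 20445\right) \left(-17248 + 42540\right) = \left(\left(8 - 142884\right) - 20445\right) 25292 = \left(-142876 - 20445\right) 25292 = \left(-163321\right) 25292 = -4130714732$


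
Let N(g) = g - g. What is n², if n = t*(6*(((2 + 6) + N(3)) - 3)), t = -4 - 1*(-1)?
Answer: 8100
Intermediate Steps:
N(g) = 0
t = -3 (t = -4 + 1 = -3)
n = -90 (n = -18*(((2 + 6) + 0) - 3) = -18*((8 + 0) - 3) = -18*(8 - 3) = -18*5 = -3*30 = -90)
n² = (-90)² = 8100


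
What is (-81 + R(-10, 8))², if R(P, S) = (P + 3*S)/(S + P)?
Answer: 7744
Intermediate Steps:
R(P, S) = (P + 3*S)/(P + S)
(-81 + R(-10, 8))² = (-81 + (-10 + 3*8)/(-10 + 8))² = (-81 + (-10 + 24)/(-2))² = (-81 - ½*14)² = (-81 - 7)² = (-88)² = 7744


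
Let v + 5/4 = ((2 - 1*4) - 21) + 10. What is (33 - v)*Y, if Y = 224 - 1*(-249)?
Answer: 89397/4 ≈ 22349.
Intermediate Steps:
Y = 473 (Y = 224 + 249 = 473)
v = -57/4 (v = -5/4 + (((2 - 1*4) - 21) + 10) = -5/4 + (((2 - 4) - 21) + 10) = -5/4 + ((-2 - 21) + 10) = -5/4 + (-23 + 10) = -5/4 - 13 = -57/4 ≈ -14.250)
(33 - v)*Y = (33 - 1*(-57/4))*473 = (33 + 57/4)*473 = (189/4)*473 = 89397/4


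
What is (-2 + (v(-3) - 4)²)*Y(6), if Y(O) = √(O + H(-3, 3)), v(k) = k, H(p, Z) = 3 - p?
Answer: 94*√3 ≈ 162.81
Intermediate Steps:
Y(O) = √(6 + O) (Y(O) = √(O + (3 - 1*(-3))) = √(O + (3 + 3)) = √(O + 6) = √(6 + O))
(-2 + (v(-3) - 4)²)*Y(6) = (-2 + (-3 - 4)²)*√(6 + 6) = (-2 + (-7)²)*√12 = (-2 + 49)*(2*√3) = 47*(2*√3) = 94*√3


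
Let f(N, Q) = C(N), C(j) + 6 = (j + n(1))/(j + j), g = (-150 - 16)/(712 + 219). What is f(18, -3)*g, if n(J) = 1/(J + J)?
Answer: 32785/33516 ≈ 0.97819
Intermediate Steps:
g = -166/931 ≈ -0.17830
n(J) = 1/(2*J)
C(j) = -6 + (1/2 + j)/(2*j) (C(j) = -6 + (j + (1/2)/1)/(j + j) = -6 + (j + (1/2)*1)/((2*j)) = -6 + (j + 1/2)*(1/(2*j)) = -6 + (1/2 + j)*(1/(2*j)) = -6 + (1/2 + j)/(2*j))
f(N, Q) = (1 - 22*N)/(4*N)
f(18, -3)*g = ((1/4)*(1 - 22*18)/18)*(-166/931) = ((1/4)*(1/18)*(1 - 396))*(-166/931) = ((1/4)*(1/18)*(-395))*(-166/931) = -395/72*(-166/931) = 32785/33516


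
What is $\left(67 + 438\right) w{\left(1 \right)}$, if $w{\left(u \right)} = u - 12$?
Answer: $-5555$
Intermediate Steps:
$w{\left(u \right)} = -12 + u$
$\left(67 + 438\right) w{\left(1 \right)} = \left(67 + 438\right) \left(-12 + 1\right) = 505 \left(-11\right) = -5555$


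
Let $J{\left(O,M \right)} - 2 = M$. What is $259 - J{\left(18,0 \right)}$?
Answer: $257$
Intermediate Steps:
$J{\left(O,M \right)} = 2 + M$
$259 - J{\left(18,0 \right)} = 259 - \left(2 + 0\right) = 259 - 2 = 257$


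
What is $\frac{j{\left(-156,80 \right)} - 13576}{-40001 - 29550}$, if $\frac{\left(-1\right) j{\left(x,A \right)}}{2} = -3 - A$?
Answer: $\frac{13410}{69551} \approx 0.19281$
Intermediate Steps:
$j{\left(x,A \right)} = 6 + 2 A$ ($j{\left(x,A \right)} = - 2 \left(-3 - A\right) = 6 + 2 A$)
$\frac{j{\left(-156,80 \right)} - 13576}{-40001 - 29550} = \frac{\left(6 + 2 \cdot 80\right) - 13576}{-40001 - 29550} = \frac{\left(6 + 160\right) - 13576}{-69551} = \left(166 - 13576\right) \left(- \frac{1}{69551}\right) = \left(-13410\right) \left(- \frac{1}{69551}\right) = \frac{13410}{69551}$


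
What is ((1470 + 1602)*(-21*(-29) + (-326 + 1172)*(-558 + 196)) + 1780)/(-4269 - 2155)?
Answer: 234733379/1606 ≈ 1.4616e+5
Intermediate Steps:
((1470 + 1602)*(-21*(-29) + (-326 + 1172)*(-558 + 196)) + 1780)/(-4269 - 2155) = (3072*(609 + 846*(-362)) + 1780)/(-6424) = (3072*(609 - 306252) + 1780)*(-1/6424) = (3072*(-305643) + 1780)*(-1/6424) = (-938935296 + 1780)*(-1/6424) = -938933516*(-1/6424) = 234733379/1606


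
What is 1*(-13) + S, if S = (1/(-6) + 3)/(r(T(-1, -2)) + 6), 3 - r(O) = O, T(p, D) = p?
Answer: -763/60 ≈ -12.717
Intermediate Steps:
r(O) = 3 - O
S = 17/60 (S = (1/(-6) + 3)/((3 - 1*(-1)) + 6) = (-⅙ + 3)/((3 + 1) + 6) = 17/(6*(4 + 6)) = (17/6)/10 = (17/6)*(⅒) = 17/60 ≈ 0.28333)
1*(-13) + S = 1*(-13) + 17/60 = -13 + 17/60 = -763/60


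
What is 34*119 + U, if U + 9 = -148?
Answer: 3889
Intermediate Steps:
U = -157 (U = -9 - 148 = -157)
34*119 + U = 34*119 - 157 = 4046 - 157 = 3889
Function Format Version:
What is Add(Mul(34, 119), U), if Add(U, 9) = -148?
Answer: 3889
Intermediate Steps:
U = -157 (U = Add(-9, -148) = -157)
Add(Mul(34, 119), U) = Add(Mul(34, 119), -157) = Add(4046, -157) = 3889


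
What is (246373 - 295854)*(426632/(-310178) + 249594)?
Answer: -1915363519884550/155089 ≈ -1.2350e+10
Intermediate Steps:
(246373 - 295854)*(426632/(-310178) + 249594) = -49481*(426632*(-1/310178) + 249594) = -49481*(-213316/155089 + 249594) = -49481*38709070550/155089 = -1915363519884550/155089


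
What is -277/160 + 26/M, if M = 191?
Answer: -48747/30560 ≈ -1.5951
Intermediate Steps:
-277/160 + 26/M = -277/160 + 26/191 = -48747/30560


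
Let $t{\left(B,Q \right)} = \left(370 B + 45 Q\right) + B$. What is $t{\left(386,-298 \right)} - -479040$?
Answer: $608836$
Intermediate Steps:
$t{\left(B,Q \right)} = 45 Q + 371 B$ ($t{\left(B,Q \right)} = \left(45 Q + 370 B\right) + B = 45 Q + 371 B$)
$t{\left(386,-298 \right)} - -479040 = \left(45 \left(-298\right) + 371 \cdot 386\right) - -479040 = \left(-13410 + 143206\right) + 479040 = 129796 + 479040 = 608836$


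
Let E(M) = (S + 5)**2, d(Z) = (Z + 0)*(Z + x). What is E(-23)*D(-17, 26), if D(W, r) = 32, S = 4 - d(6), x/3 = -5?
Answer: 127008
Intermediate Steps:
x = -15 (x = 3*(-5) = -15)
d(Z) = Z*(-15 + Z) (d(Z) = (Z + 0)*(Z - 15) = Z*(-15 + Z))
S = 58 (S = 4 - 6*(-15 + 6) = 4 - 6*(-9) = 4 - 1*(-54) = 4 + 54 = 58)
E(M) = 3969 (E(M) = (58 + 5)**2 = 63**2 = 3969)
E(-23)*D(-17, 26) = 3969*32 = 127008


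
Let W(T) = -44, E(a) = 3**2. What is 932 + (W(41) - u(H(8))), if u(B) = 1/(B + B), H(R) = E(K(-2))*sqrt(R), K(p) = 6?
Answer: 888 - sqrt(2)/72 ≈ 887.98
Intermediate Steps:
E(a) = 9
H(R) = 9*sqrt(R)
u(B) = 1/(2*B)
932 + (W(41) - u(H(8))) = 932 + (-44 - 1/(2*(9*sqrt(8)))) = 932 + (-44 - 1/(2*(9*(2*sqrt(2))))) = 932 + (-44 - 1/(2*(18*sqrt(2)))) = 932 + (-44 - sqrt(2)/36/2) = 932 + (-44 - sqrt(2)/72) = 888 - sqrt(2)/72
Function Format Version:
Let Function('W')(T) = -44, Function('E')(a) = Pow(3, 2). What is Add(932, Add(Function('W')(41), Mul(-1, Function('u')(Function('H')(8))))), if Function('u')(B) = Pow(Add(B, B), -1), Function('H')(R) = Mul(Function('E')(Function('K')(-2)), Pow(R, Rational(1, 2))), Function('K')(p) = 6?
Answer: Add(888, Mul(Rational(-1, 72), Pow(2, Rational(1, 2)))) ≈ 887.98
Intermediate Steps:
Function('E')(a) = 9
Function('H')(R) = Mul(9, Pow(R, Rational(1, 2)))
Function('u')(B) = Mul(Rational(1, 2), Pow(B, -1)) (Function('u')(B) = Pow(Mul(2, B), -1) = Mul(Rational(1, 2), Pow(B, -1)))
Add(932, Add(Function('W')(41), Mul(-1, Function('u')(Function('H')(8))))) = Add(932, Add(-44, Mul(-1, Mul(Rational(1, 2), Pow(Mul(9, Pow(8, Rational(1, 2))), -1))))) = Add(932, Add(-44, Mul(-1, Mul(Rational(1, 2), Pow(Mul(9, Mul(2, Pow(2, Rational(1, 2)))), -1))))) = Add(932, Add(-44, Mul(-1, Mul(Rational(1, 2), Pow(Mul(18, Pow(2, Rational(1, 2))), -1))))) = Add(932, Add(-44, Mul(-1, Mul(Rational(1, 2), Mul(Rational(1, 36), Pow(2, Rational(1, 2))))))) = Add(932, Add(-44, Mul(-1, Mul(Rational(1, 72), Pow(2, Rational(1, 2)))))) = Add(932, Add(-44, Mul(Rational(-1, 72), Pow(2, Rational(1, 2))))) = Add(888, Mul(Rational(-1, 72), Pow(2, Rational(1, 2))))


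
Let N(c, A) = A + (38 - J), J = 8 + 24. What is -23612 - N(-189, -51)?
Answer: -23567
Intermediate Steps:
J = 32
N(c, A) = 6 + A (N(c, A) = A + (38 - 1*32) = A + (38 - 32) = A + 6 = 6 + A)
-23612 - N(-189, -51) = -23612 - (6 - 51) = -23612 - 1*(-45) = -23612 + 45 = -23567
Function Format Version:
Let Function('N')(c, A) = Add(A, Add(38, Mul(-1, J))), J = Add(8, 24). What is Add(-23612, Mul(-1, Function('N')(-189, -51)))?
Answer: -23567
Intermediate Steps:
J = 32
Function('N')(c, A) = Add(6, A) (Function('N')(c, A) = Add(A, Add(38, Mul(-1, 32))) = Add(A, Add(38, -32)) = Add(A, 6) = Add(6, A))
Add(-23612, Mul(-1, Function('N')(-189, -51))) = Add(-23612, Mul(-1, Add(6, -51))) = Add(-23612, Mul(-1, -45)) = Add(-23612, 45) = -23567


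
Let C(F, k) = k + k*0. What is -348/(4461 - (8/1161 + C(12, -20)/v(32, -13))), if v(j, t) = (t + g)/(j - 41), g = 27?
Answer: -2828196/36150001 ≈ -0.078235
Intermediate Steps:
v(j, t) = (27 + t)/(-41 + j) (v(j, t) = (t + 27)/(j - 41) = (27 + t)/(-41 + j))
C(F, k) = k (C(F, k) = k + 0 = k)
-348/(4461 - (8/1161 + C(12, -20)/v(32, -13))) = -348/(4461 - (8/1161 - 20*(-41 + 32)/(27 - 13))) = -348/(4461 - (8*(1/1161) - 20/(14/(-9)))) = -348/(4461 - (8/1161 - 20/((-1/9*14)))) = -348/(4461 - (8/1161 - 20/(-14/9))) = -348/(4461 - (8/1161 - 20*(-9/14))) = -348/(4461 - (8/1161 + 90/7)) = -348/(4461 - 1*104546/8127) = -348/(4461 - 104546/8127) = -348/36150001/8127 = -348*8127/36150001 = -2828196/36150001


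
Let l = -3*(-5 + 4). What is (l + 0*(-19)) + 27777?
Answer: 27780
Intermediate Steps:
l = 3 (l = -3*(-1) = 3)
(l + 0*(-19)) + 27777 = (3 + 0*(-19)) + 27777 = (3 + 0) + 27777 = 3 + 27777 = 27780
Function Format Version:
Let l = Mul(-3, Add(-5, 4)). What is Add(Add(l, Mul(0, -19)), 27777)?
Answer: 27780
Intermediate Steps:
l = 3 (l = Mul(-3, -1) = 3)
Add(Add(l, Mul(0, -19)), 27777) = Add(Add(3, Mul(0, -19)), 27777) = Add(Add(3, 0), 27777) = Add(3, 27777) = 27780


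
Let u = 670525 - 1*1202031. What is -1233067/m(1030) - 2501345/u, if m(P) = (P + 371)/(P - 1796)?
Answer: 502026506203277/744639906 ≈ 6.7419e+5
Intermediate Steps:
m(P) = (371 + P)/(-1796 + P)
u = -531506 (u = 670525 - 1202031 = -531506)
-1233067/m(1030) - 2501345/u = -1233067*(-1796 + 1030)/(371 + 1030) - 2501345/(-531506) = -1233067/(1401/(-766)) - 2501345*(-1/531506) = -1233067/((-1/766*1401)) + 2501345/531506 = -1233067/(-1401/766) + 2501345/531506 = -1233067*(-766/1401) + 2501345/531506 = 944529322/1401 + 2501345/531506 = 502026506203277/744639906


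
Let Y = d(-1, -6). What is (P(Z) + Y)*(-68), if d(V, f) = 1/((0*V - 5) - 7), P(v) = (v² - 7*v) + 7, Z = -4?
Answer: -10387/3 ≈ -3462.3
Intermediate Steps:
P(v) = 7 + v² - 7*v
d(V, f) = -1/12 (d(V, f) = 1/((0 - 5) - 7) = 1/(-5 - 7) = 1/(-12) = -1/12)
Y = -1/12 ≈ -0.083333
(P(Z) + Y)*(-68) = ((7 + (-4)² - 7*(-4)) - 1/12)*(-68) = ((7 + 16 + 28) - 1/12)*(-68) = (51 - 1/12)*(-68) = (611/12)*(-68) = -10387/3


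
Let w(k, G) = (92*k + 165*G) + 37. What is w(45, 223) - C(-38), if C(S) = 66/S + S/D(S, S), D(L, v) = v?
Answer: 778482/19 ≈ 40973.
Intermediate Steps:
w(k, G) = 37 + 92*k + 165*G
C(S) = 1 + 66/S (C(S) = 66/S + S/S = 66/S + 1 = 1 + 66/S)
w(45, 223) - C(-38) = (37 + 92*45 + 165*223) - (66 - 38)/(-38) = (37 + 4140 + 36795) - (-1)*28/38 = 40972 - 1*(-14/19) = 40972 + 14/19 = 778482/19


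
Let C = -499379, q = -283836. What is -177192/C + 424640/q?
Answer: -1304538952/1143078531 ≈ -1.1413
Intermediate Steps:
-177192/C + 424640/q = -177192/(-499379) + 424640/(-283836) = -177192*(-1/499379) + 424640*(-1/283836) = 177192/499379 - 106160/70959 = -1304538952/1143078531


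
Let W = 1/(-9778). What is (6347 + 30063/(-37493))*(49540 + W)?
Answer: 57628837632919476/183303277 ≈ 3.1439e+8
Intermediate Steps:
W = -1/9778 ≈ -0.00010227
(6347 + 30063/(-37493))*(49540 + W) = (6347 + 30063/(-37493))*(49540 - 1/9778) = (6347 + 30063*(-1/37493))*(484402119/9778) = (6347 - 30063/37493)*(484402119/9778) = (237938008/37493)*(484402119/9778) = 57628837632919476/183303277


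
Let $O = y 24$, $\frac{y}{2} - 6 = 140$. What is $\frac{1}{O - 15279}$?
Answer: $- \frac{1}{8271} \approx -0.0001209$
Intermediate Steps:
$y = 292$ ($y = 12 + 2 \cdot 140 = 12 + 280 = 292$)
$O = 7008$ ($O = 292 \cdot 24 = 7008$)
$\frac{1}{O - 15279} = \frac{1}{7008 - 15279} = \frac{1}{-8271} = - \frac{1}{8271}$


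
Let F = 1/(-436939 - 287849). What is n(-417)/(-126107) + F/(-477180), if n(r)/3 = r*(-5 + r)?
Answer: -182584113741042373/43614652981988880 ≈ -4.1863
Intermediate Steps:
n(r) = 3*r*(-5 + r) (n(r) = 3*(r*(-5 + r)) = 3*r*(-5 + r))
F = -1/724788 (F = 1/(-724788) = -1/724788 ≈ -1.3797e-6)
n(-417)/(-126107) + F/(-477180) = (3*(-417)*(-5 - 417))/(-126107) - 1/724788/(-477180) = (3*(-417)*(-422))*(-1/126107) - 1/724788*(-1/477180) = 527922*(-1/126107) + 1/345854337840 = -527922/126107 + 1/345854337840 = -182584113741042373/43614652981988880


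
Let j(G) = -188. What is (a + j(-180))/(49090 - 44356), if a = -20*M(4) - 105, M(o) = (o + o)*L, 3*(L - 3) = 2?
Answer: -2639/14202 ≈ -0.18582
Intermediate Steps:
L = 11/3 (L = 3 + (⅓)*2 = 3 + ⅔ = 11/3 ≈ 3.6667)
M(o) = 22*o/3 (M(o) = (o + o)*(11/3) = (2*o)*(11/3) = 22*o/3)
a = -2075/3 (a = -440*4/3 - 105 = -20*88/3 - 105 = -1760/3 - 105 = -2075/3 ≈ -691.67)
(a + j(-180))/(49090 - 44356) = (-2075/3 - 188)/(49090 - 44356) = -2639/3/4734 = -2639/3*1/4734 = -2639/14202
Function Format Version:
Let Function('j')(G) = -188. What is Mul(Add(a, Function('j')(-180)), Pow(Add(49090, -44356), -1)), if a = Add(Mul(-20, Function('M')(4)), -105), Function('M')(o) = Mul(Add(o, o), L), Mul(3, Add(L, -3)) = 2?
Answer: Rational(-2639, 14202) ≈ -0.18582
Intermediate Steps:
L = Rational(11, 3) (L = Add(3, Mul(Rational(1, 3), 2)) = Add(3, Rational(2, 3)) = Rational(11, 3) ≈ 3.6667)
Function('M')(o) = Mul(Rational(22, 3), o) (Function('M')(o) = Mul(Add(o, o), Rational(11, 3)) = Mul(Mul(2, o), Rational(11, 3)) = Mul(Rational(22, 3), o))
a = Rational(-2075, 3) (a = Add(Mul(-20, Mul(Rational(22, 3), 4)), -105) = Add(Mul(-20, Rational(88, 3)), -105) = Add(Rational(-1760, 3), -105) = Rational(-2075, 3) ≈ -691.67)
Mul(Add(a, Function('j')(-180)), Pow(Add(49090, -44356), -1)) = Mul(Add(Rational(-2075, 3), -188), Pow(Add(49090, -44356), -1)) = Mul(Rational(-2639, 3), Pow(4734, -1)) = Mul(Rational(-2639, 3), Rational(1, 4734)) = Rational(-2639, 14202)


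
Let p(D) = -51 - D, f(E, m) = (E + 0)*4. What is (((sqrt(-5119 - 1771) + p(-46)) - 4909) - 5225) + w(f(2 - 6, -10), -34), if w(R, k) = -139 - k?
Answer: -10244 + I*sqrt(6890) ≈ -10244.0 + 83.006*I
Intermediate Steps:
f(E, m) = 4*E (f(E, m) = E*4 = 4*E)
(((sqrt(-5119 - 1771) + p(-46)) - 4909) - 5225) + w(f(2 - 6, -10), -34) = (((sqrt(-5119 - 1771) + (-51 - 1*(-46))) - 4909) - 5225) + (-139 - 1*(-34)) = (((sqrt(-6890) + (-51 + 46)) - 4909) - 5225) + (-139 + 34) = (((I*sqrt(6890) - 5) - 4909) - 5225) - 105 = (((-5 + I*sqrt(6890)) - 4909) - 5225) - 105 = ((-4914 + I*sqrt(6890)) - 5225) - 105 = (-10139 + I*sqrt(6890)) - 105 = -10244 + I*sqrt(6890)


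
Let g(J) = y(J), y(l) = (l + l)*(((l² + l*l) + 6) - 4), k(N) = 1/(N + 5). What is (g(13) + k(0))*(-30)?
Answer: -265206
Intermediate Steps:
k(N) = 1/(5 + N)
y(l) = 2*l*(2 + 2*l²) (y(l) = (2*l)*(((l² + l²) + 6) - 4) = (2*l)*((2*l² + 6) - 4) = (2*l)*((6 + 2*l²) - 4) = (2*l)*(2 + 2*l²) = 2*l*(2 + 2*l²))
g(J) = 4*J*(1 + J²)
(g(13) + k(0))*(-30) = (4*13*(1 + 13²) + 1/(5 + 0))*(-30) = (4*13*(1 + 169) + 1/5)*(-30) = (4*13*170 + ⅕)*(-30) = (8840 + ⅕)*(-30) = (44201/5)*(-30) = -265206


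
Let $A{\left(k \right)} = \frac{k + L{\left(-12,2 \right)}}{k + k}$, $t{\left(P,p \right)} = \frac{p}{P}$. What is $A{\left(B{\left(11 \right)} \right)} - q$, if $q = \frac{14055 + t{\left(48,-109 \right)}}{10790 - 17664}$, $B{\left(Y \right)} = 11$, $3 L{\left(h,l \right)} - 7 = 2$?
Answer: $\frac{9729505}{3629472} \approx 2.6807$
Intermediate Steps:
$L{\left(h,l \right)} = 3$ ($L{\left(h,l \right)} = \frac{7}{3} + \frac{1}{3} \cdot 2 = \frac{7}{3} + \frac{2}{3} = 3$)
$t{\left(P,p \right)} = \frac{p}{P}$
$A{\left(k \right)} = \frac{3 + k}{2 k}$ ($A{\left(k \right)} = \frac{k + 3}{k + k} = \frac{3 + k}{2 k}$)
$q = - \frac{674531}{329952}$ ($q = \frac{14055 - \frac{109}{48}}{10790 - 17664} = \frac{14055 - \frac{109}{48}}{-6874} = \left(14055 - \frac{109}{48}\right) \left(- \frac{1}{6874}\right) = \frac{674531}{48} \left(- \frac{1}{6874}\right) = - \frac{674531}{329952} \approx -2.0443$)
$A{\left(B{\left(11 \right)} \right)} - q = \frac{3 + 11}{2 \cdot 11} - - \frac{674531}{329952} = \frac{1}{2} \cdot \frac{1}{11} \cdot 14 + \frac{674531}{329952} = \frac{7}{11} + \frac{674531}{329952} = \frac{9729505}{3629472}$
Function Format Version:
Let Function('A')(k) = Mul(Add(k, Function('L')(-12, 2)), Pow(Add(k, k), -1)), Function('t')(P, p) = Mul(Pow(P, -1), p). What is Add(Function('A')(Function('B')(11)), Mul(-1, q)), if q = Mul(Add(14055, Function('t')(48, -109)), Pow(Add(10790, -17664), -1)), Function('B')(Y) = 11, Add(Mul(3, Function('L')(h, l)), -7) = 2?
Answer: Rational(9729505, 3629472) ≈ 2.6807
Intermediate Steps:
Function('L')(h, l) = 3 (Function('L')(h, l) = Add(Rational(7, 3), Mul(Rational(1, 3), 2)) = Add(Rational(7, 3), Rational(2, 3)) = 3)
Function('t')(P, p) = Mul(p, Pow(P, -1))
Function('A')(k) = Mul(Rational(1, 2), Pow(k, -1), Add(3, k)) (Function('A')(k) = Mul(Add(k, 3), Pow(Add(k, k), -1)) = Mul(Add(3, k), Pow(Mul(2, k), -1)) = Mul(Add(3, k), Mul(Rational(1, 2), Pow(k, -1))) = Mul(Rational(1, 2), Pow(k, -1), Add(3, k)))
q = Rational(-674531, 329952) (q = Mul(Add(14055, Mul(-109, Pow(48, -1))), Pow(Add(10790, -17664), -1)) = Mul(Add(14055, Mul(-109, Rational(1, 48))), Pow(-6874, -1)) = Mul(Add(14055, Rational(-109, 48)), Rational(-1, 6874)) = Mul(Rational(674531, 48), Rational(-1, 6874)) = Rational(-674531, 329952) ≈ -2.0443)
Add(Function('A')(Function('B')(11)), Mul(-1, q)) = Add(Mul(Rational(1, 2), Pow(11, -1), Add(3, 11)), Mul(-1, Rational(-674531, 329952))) = Add(Mul(Rational(1, 2), Rational(1, 11), 14), Rational(674531, 329952)) = Add(Rational(7, 11), Rational(674531, 329952)) = Rational(9729505, 3629472)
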